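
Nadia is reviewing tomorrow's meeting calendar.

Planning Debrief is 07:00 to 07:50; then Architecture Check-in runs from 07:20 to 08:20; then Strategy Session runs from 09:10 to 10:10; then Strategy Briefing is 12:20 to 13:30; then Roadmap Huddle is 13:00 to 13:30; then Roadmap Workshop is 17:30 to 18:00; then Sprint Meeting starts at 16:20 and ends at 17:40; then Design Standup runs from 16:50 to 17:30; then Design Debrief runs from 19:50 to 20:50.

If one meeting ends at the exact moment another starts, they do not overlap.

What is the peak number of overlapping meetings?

2

Walk through starts and ends in time order (an end at T is processed before a start at T):
07:00 start Planning Debrief → 1
07:20 start Architecture Check-in → 2
07:50 end Planning Debrief → 1
08:20 end Architecture Check-in → 0
09:10 start Strategy Session → 1
10:10 end Strategy Session → 0
12:20 start Strategy Briefing → 1
13:00 start Roadmap Huddle → 2
13:30 end Roadmap Huddle → 1
13:30 end Strategy Briefing → 0
16:20 start Sprint Meeting → 1
16:50 start Design Standup → 2
17:30 end Design Standup → 1
17:30 start Roadmap Workshop → 2
17:40 end Sprint Meeting → 1
18:00 end Roadmap Workshop → 0
19:50 start Design Debrief → 1
20:50 end Design Debrief → 0
Peak is 2, at 07:20 (Architecture Check-in, Planning Debrief).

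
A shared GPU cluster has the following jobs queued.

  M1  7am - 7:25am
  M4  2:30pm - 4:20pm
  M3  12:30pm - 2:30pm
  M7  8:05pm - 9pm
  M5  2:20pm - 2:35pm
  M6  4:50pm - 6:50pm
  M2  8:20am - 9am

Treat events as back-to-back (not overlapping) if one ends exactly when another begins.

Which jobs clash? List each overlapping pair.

Sorted by start: M1, M2, M3, M5, M4, M6, M7.
M2 starts after M1 ends, so M1 has no further overlaps.
M3 starts after M2 ends, so M2 has no further overlaps.
M5 starts before M3 ends → M3 and M5 overlap.
M4 starts exactly when M3 ends (back-to-back, no overlap), so M3 has no further overlaps.
M4 starts before M5 ends → M5 and M4 overlap.
M6 starts after M5 ends, so M5 has no further overlaps.
M6 starts after M4 ends, so M4 has no further overlaps.
M7 starts after M6 ends.

M3 & M5, M4 & M5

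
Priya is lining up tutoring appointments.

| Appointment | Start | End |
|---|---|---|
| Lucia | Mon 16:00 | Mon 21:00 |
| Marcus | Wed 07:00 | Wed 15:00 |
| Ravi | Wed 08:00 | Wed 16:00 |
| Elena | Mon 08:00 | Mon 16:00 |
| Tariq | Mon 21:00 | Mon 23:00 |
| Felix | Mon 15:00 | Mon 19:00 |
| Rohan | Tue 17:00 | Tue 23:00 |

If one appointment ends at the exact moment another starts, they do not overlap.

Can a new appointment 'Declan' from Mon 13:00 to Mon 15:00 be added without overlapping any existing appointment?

No — it overlaps Elena

Elena: starts Mon 08:00 before Declan ends Mon 15:00, and ends Mon 16:00 after Declan starts Mon 13:00 → overlap.
Felix: starts Mon 15:00 at or after Declan ends Mon 15:00 → clear.
Lucia: starts Mon 16:00 at or after Declan ends Mon 15:00 → clear.
Tariq: starts Mon 21:00 at or after Declan ends Mon 15:00 → clear.
Rohan: starts Tue 17:00 at or after Declan ends Mon 15:00 → clear.
Marcus: starts Wed 07:00 at or after Declan ends Mon 15:00 → clear.
Ravi: starts Wed 08:00 at or after Declan ends Mon 15:00 → clear.
Declan overlaps Elena.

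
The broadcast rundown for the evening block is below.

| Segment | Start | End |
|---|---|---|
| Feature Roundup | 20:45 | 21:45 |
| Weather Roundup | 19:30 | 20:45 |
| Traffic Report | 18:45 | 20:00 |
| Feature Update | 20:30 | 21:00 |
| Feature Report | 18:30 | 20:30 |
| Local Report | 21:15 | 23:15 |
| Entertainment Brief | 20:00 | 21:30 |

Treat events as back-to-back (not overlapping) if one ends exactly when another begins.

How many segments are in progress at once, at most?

3

Walk through starts and ends in time order (an end at T is processed before a start at T):
18:30 start Feature Report → 1
18:45 start Traffic Report → 2
19:30 start Weather Roundup → 3
20:00 end Traffic Report → 2
20:00 start Entertainment Brief → 3
20:30 end Feature Report → 2
20:30 start Feature Update → 3
20:45 end Weather Roundup → 2
20:45 start Feature Roundup → 3
21:00 end Feature Update → 2
21:15 start Local Report → 3
21:30 end Entertainment Brief → 2
21:45 end Feature Roundup → 1
23:15 end Local Report → 0
Peak is 3, at 19:30 (Feature Report, Traffic Report, Weather Roundup).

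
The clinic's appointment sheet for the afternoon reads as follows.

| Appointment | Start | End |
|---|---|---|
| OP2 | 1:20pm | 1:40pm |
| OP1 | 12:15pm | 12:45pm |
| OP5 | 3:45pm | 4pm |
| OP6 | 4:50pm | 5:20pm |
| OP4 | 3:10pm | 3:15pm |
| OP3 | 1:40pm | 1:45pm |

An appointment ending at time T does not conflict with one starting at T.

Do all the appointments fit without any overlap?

Sorted by start: OP1, OP2, OP3, OP4, OP5, OP6.
OP2 starts after OP1 ends, so OP1 has no further overlaps.
OP3 starts exactly when OP2 ends (back-to-back, no overlap), so OP2 has no further overlaps.
OP4 starts after OP3 ends, so OP3 has no further overlaps.
OP5 starts after OP4 ends, so OP4 has no further overlaps.
OP6 starts after OP5 ends.
Every pair is clear; the schedule has no overlaps.

Yes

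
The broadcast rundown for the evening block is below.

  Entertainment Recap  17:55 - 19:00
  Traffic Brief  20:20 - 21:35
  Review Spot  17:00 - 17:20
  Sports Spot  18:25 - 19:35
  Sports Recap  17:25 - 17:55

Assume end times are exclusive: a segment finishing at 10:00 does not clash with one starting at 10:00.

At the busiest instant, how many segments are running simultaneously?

Walk through starts and ends in time order (an end at T is processed before a start at T):
17:00 start Review Spot → 1
17:20 end Review Spot → 0
17:25 start Sports Recap → 1
17:55 end Sports Recap → 0
17:55 start Entertainment Recap → 1
18:25 start Sports Spot → 2
19:00 end Entertainment Recap → 1
19:35 end Sports Spot → 0
20:20 start Traffic Brief → 1
21:35 end Traffic Brief → 0
Peak is 2, at 18:25 (Entertainment Recap, Sports Spot).

2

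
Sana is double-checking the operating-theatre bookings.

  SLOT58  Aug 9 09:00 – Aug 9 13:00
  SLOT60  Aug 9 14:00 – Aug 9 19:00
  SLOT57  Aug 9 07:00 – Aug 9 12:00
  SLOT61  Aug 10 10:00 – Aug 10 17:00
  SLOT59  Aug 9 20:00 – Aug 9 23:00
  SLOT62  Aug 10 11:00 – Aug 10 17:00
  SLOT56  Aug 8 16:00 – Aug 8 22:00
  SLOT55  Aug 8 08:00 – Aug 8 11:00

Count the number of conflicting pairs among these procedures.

Sorted by start: SLOT55, SLOT56, SLOT57, SLOT58, SLOT60, SLOT59, SLOT61, SLOT62.
SLOT56 starts after SLOT55 ends, so SLOT55 has no further overlaps.
SLOT57 starts after SLOT56 ends, so SLOT56 has no further overlaps.
SLOT58 starts before SLOT57 ends → SLOT57 and SLOT58 overlap.
SLOT60 starts after SLOT57 ends, so SLOT57 has no further overlaps.
SLOT60 starts after SLOT58 ends, so SLOT58 has no further overlaps.
SLOT59 starts after SLOT60 ends, so SLOT60 has no further overlaps.
SLOT61 starts after SLOT59 ends, so SLOT59 has no further overlaps.
SLOT62 starts before SLOT61 ends → SLOT61 and SLOT62 overlap.
Overlapping pairs: SLOT57 & SLOT58, SLOT61 & SLOT62 — 2 in total.

2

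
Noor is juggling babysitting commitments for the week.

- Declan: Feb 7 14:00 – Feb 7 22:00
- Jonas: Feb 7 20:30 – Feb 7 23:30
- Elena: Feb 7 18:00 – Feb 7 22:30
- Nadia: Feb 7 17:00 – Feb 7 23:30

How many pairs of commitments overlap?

6

Sorted by start: Declan, Nadia, Elena, Jonas.
Nadia starts before Declan ends → Declan and Nadia overlap.
Elena starts before Declan ends → Declan and Elena overlap.
Jonas starts before Declan ends → Declan and Jonas overlap.
Elena starts before Nadia ends → Nadia and Elena overlap.
Jonas starts before Nadia ends → Nadia and Jonas overlap.
Jonas starts before Elena ends → Elena and Jonas overlap.
Overlapping pairs: Declan & Elena, Declan & Jonas, Declan & Nadia, Elena & Jonas, Elena & Nadia, Jonas & Nadia — 6 in total.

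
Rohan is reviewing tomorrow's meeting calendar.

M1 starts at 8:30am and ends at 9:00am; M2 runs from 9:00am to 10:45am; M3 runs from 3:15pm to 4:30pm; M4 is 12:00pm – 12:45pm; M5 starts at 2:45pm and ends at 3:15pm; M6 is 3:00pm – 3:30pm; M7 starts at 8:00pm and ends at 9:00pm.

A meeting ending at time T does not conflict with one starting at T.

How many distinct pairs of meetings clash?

2

Sorted by start: M1, M2, M4, M5, M6, M3, M7.
M2 starts exactly when M1 ends (back-to-back, no overlap), so nothing later overlaps M1 either.
M4 starts after M2 ends, so nothing later overlaps M2 either.
M5 starts after M4 ends, so nothing later overlaps M4 either.
M6 starts before M5 ends → M5 and M6 overlap.
M3 starts exactly when M5 ends (back-to-back, no overlap), so nothing later overlaps M5 either.
M3 starts before M6 ends → M6 and M3 overlap.
M7 starts after M6 ends.
M7 starts after M3 ends.
Overlapping pairs: M3 & M6, M5 & M6 — 2 in total.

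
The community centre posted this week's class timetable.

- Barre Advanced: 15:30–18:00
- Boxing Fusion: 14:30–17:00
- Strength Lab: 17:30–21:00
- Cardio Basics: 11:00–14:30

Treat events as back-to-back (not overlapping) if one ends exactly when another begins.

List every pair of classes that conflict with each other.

Sorted by start: Cardio Basics, Boxing Fusion, Barre Advanced, Strength Lab.
Boxing Fusion starts exactly when Cardio Basics ends (back-to-back, no overlap), so Cardio Basics has no further overlaps.
Barre Advanced starts before Boxing Fusion ends → Boxing Fusion and Barre Advanced overlap.
Strength Lab starts after Boxing Fusion ends.
Strength Lab starts before Barre Advanced ends → Barre Advanced and Strength Lab overlap.

Barre Advanced & Boxing Fusion, Barre Advanced & Strength Lab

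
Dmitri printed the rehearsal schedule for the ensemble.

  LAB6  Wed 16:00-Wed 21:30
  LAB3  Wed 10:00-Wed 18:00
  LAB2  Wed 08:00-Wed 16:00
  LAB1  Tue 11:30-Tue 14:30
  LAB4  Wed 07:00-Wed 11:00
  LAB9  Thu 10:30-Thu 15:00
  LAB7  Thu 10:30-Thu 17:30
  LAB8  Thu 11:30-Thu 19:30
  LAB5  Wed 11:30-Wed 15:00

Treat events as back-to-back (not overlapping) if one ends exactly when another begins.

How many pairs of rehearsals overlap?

9

Check each pair: they overlap iff neither finishes before the other starts.
Sorted by start: LAB1, LAB4, LAB2, LAB3, LAB5, LAB6, LAB7, LAB9, LAB8.
LAB4 starts after LAB1 ends, so LAB1 has no further overlaps.
LAB2 starts before LAB4 ends → LAB4 and LAB2 overlap.
LAB3 starts before LAB4 ends → LAB4 and LAB3 overlap.
LAB5 starts after LAB4 ends, so LAB4 has no further overlaps.
LAB3 starts before LAB2 ends → LAB2 and LAB3 overlap.
LAB5 starts before LAB2 ends → LAB2 and LAB5 overlap.
LAB6 starts exactly when LAB2 ends (back-to-back, no overlap), so LAB2 has no further overlaps.
LAB5 starts before LAB3 ends → LAB3 and LAB5 overlap.
LAB6 starts before LAB3 ends → LAB3 and LAB6 overlap.
LAB7 starts after LAB3 ends, so LAB3 has no further overlaps.
LAB6 starts after LAB5 ends, so LAB5 has no further overlaps.
LAB7 starts after LAB6 ends, so LAB6 has no further overlaps.
LAB9 starts before LAB7 ends → LAB7 and LAB9 overlap.
LAB8 starts before LAB7 ends → LAB7 and LAB8 overlap.
LAB8 starts before LAB9 ends → LAB9 and LAB8 overlap.
Overlapping pairs: LAB2 & LAB3, LAB2 & LAB4, LAB2 & LAB5, LAB3 & LAB4, LAB3 & LAB5, LAB3 & LAB6, LAB7 & LAB8, LAB7 & LAB9, LAB8 & LAB9 — 9 in total.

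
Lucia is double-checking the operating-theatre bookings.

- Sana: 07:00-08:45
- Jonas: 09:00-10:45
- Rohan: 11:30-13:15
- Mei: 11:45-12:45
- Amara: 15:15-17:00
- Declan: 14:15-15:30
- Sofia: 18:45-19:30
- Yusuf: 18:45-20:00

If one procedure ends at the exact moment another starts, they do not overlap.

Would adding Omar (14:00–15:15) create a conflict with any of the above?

Sana: ends 08:45 at or before Omar starts 14:00 → clear.
Jonas: ends 10:45 at or before Omar starts 14:00 → clear.
Rohan: ends 13:15 at or before Omar starts 14:00 → clear.
Mei: ends 12:45 at or before Omar starts 14:00 → clear.
Declan: starts 14:15 before Omar ends 15:15, and ends 15:30 after Omar starts 14:00 → overlap.
Amara: starts 15:15 at or after Omar ends 15:15 → clear.
Sofia: starts 18:45 at or after Omar ends 15:15 → clear.
Yusuf: starts 18:45 at or after Omar ends 15:15 → clear.
Omar overlaps Declan.

Yes — it overlaps Declan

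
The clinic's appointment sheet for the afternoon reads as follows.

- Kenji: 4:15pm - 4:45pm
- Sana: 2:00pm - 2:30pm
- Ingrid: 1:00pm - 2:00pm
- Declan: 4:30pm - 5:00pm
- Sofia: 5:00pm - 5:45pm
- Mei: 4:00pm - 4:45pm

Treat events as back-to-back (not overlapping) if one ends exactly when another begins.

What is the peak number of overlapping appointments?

3

Sort all start/end points and keep a running count:
1:00pm start Ingrid → 1
2:00pm end Ingrid → 0
2:00pm start Sana → 1
2:30pm end Sana → 0
4:00pm start Mei → 1
4:15pm start Kenji → 2
4:30pm start Declan → 3
4:45pm end Kenji → 2
4:45pm end Mei → 1
5:00pm end Declan → 0
5:00pm start Sofia → 1
5:45pm end Sofia → 0
Peak is 3, at 4:30pm (Declan, Kenji, Mei).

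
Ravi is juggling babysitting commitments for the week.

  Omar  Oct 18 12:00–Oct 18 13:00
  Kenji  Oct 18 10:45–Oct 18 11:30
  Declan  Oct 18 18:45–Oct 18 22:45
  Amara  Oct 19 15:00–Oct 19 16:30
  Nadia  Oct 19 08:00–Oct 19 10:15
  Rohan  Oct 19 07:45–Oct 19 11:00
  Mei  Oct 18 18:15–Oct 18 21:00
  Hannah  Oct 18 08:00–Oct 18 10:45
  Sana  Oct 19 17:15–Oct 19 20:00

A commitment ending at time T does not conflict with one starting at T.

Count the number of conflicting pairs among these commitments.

2

Sorted by start: Hannah, Kenji, Omar, Mei, Declan, Rohan, Nadia, Amara, Sana.
Kenji starts exactly when Hannah ends (back-to-back, no overlap) — done with Hannah.
Omar starts after Kenji ends — done with Kenji.
Mei starts after Omar ends — done with Omar.
Declan starts before Mei ends → Mei and Declan overlap.
Rohan starts after Mei ends — done with Mei.
Rohan starts after Declan ends — done with Declan.
Nadia starts before Rohan ends → Rohan and Nadia overlap.
Amara starts after Rohan ends — done with Rohan.
Amara starts after Nadia ends — done with Nadia.
Sana starts after Amara ends.
Overlapping pairs: Declan & Mei, Nadia & Rohan — 2 in total.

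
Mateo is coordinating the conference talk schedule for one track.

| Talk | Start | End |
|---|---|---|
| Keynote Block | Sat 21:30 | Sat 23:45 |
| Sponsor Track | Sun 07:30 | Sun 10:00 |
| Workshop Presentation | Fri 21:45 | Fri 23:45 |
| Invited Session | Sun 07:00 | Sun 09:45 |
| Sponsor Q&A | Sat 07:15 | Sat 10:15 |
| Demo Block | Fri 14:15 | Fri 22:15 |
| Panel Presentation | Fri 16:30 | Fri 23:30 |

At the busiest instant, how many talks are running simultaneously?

3

Sweep the timeline, counting +1 at each start and −1 at each end (ends before starts at a tie):
Fri 14:15 start Demo Block → 1
Fri 16:30 start Panel Presentation → 2
Fri 21:45 start Workshop Presentation → 3
Fri 22:15 end Demo Block → 2
Fri 23:30 end Panel Presentation → 1
Fri 23:45 end Workshop Presentation → 0
Sat 07:15 start Sponsor Q&A → 1
Sat 10:15 end Sponsor Q&A → 0
Sat 21:30 start Keynote Block → 1
Sat 23:45 end Keynote Block → 0
Sun 07:00 start Invited Session → 1
Sun 07:30 start Sponsor Track → 2
Sun 09:45 end Invited Session → 1
Sun 10:00 end Sponsor Track → 0
Peak is 3, at Fri 21:45 (Demo Block, Panel Presentation, Workshop Presentation).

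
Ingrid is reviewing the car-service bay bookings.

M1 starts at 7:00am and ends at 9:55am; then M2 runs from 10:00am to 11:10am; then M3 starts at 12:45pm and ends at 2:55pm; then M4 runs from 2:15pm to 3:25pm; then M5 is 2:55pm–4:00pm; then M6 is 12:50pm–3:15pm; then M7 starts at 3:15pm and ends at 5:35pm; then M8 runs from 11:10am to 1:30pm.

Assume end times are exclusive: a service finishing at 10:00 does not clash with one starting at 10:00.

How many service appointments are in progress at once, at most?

3

Walk through starts and ends in time order (an end at T is processed before a start at T):
7:00am start M1 → 1
9:55am end M1 → 0
10:00am start M2 → 1
11:10am end M2 → 0
11:10am start M8 → 1
12:45pm start M3 → 2
12:50pm start M6 → 3
1:30pm end M8 → 2
2:15pm start M4 → 3
2:55pm end M3 → 2
2:55pm start M5 → 3
3:15pm end M6 → 2
3:15pm start M7 → 3
3:25pm end M4 → 2
4:00pm end M5 → 1
5:35pm end M7 → 0
Peak is 3, at 12:50pm (M3, M6, M8).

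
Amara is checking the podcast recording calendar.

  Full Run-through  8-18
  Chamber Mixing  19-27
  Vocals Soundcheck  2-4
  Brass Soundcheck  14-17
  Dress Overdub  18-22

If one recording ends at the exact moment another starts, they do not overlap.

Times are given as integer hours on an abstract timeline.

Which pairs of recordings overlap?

Sorted by start: Vocals Soundcheck, Full Run-through, Brass Soundcheck, Dress Overdub, Chamber Mixing.
Full Run-through starts after Vocals Soundcheck ends, so Vocals Soundcheck has no further overlaps.
Brass Soundcheck starts before Full Run-through ends → Full Run-through and Brass Soundcheck overlap.
Dress Overdub starts exactly when Full Run-through ends (back-to-back, no overlap), so Full Run-through has no further overlaps.
Dress Overdub starts after Brass Soundcheck ends, so Brass Soundcheck has no further overlaps.
Chamber Mixing starts before Dress Overdub ends → Dress Overdub and Chamber Mixing overlap.

Brass Soundcheck & Full Run-through, Chamber Mixing & Dress Overdub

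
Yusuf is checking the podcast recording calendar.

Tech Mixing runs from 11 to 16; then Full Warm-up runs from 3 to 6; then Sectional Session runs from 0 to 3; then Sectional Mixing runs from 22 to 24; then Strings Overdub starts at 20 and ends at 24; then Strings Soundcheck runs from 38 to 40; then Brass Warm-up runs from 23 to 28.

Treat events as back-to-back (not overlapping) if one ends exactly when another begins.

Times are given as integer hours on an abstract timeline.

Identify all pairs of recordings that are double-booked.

Brass Warm-up & Sectional Mixing, Brass Warm-up & Strings Overdub, Sectional Mixing & Strings Overdub

Check each pair: they overlap iff neither finishes before the other starts.
Sorted by start: Sectional Session, Full Warm-up, Tech Mixing, Strings Overdub, Sectional Mixing, Brass Warm-up, Strings Soundcheck.
Full Warm-up starts exactly when Sectional Session ends (back-to-back, no overlap), so nothing later overlaps Sectional Session either.
Tech Mixing starts after Full Warm-up ends, so nothing later overlaps Full Warm-up either.
Strings Overdub starts after Tech Mixing ends, so nothing later overlaps Tech Mixing either.
Sectional Mixing starts before Strings Overdub ends → Strings Overdub and Sectional Mixing overlap.
Brass Warm-up starts before Strings Overdub ends → Strings Overdub and Brass Warm-up overlap.
Strings Soundcheck starts after Strings Overdub ends.
Brass Warm-up starts before Sectional Mixing ends → Sectional Mixing and Brass Warm-up overlap.
Strings Soundcheck starts after Sectional Mixing ends.
Strings Soundcheck starts after Brass Warm-up ends.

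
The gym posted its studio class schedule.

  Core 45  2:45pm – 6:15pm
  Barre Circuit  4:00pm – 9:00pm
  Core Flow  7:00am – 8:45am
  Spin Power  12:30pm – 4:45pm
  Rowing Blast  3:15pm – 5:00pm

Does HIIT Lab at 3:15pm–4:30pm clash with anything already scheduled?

Yes — it overlaps Barre Circuit, Core 45, Rowing Blast, Spin Power

Core Flow: ends 8:45am at or before HIIT Lab starts 3:15pm → clear.
Spin Power: starts 12:30pm before HIIT Lab ends 4:30pm, and ends 4:45pm after HIIT Lab starts 3:15pm → overlap.
Core 45: starts 2:45pm before HIIT Lab ends 4:30pm, and ends 6:15pm after HIIT Lab starts 3:15pm → overlap.
Rowing Blast: starts 3:15pm before HIIT Lab ends 4:30pm, and ends 5:00pm after HIIT Lab starts 3:15pm → overlap.
Barre Circuit: starts 4:00pm before HIIT Lab ends 4:30pm, and ends 9:00pm after HIIT Lab starts 3:15pm → overlap.
HIIT Lab overlaps Rowing Blast, Spin Power, Core 45, Barre Circuit.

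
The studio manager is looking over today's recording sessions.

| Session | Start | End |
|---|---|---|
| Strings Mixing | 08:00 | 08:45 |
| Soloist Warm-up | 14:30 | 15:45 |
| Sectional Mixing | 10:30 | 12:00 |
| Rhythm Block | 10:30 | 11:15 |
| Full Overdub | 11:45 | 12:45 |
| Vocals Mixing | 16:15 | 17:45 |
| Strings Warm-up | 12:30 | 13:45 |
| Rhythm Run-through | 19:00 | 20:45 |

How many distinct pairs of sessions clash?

Sorted by start: Strings Mixing, Rhythm Block, Sectional Mixing, Full Overdub, Strings Warm-up, Soloist Warm-up, Vocals Mixing, Rhythm Run-through.
Rhythm Block starts after Strings Mixing ends — done with Strings Mixing.
Sectional Mixing starts before Rhythm Block ends → Rhythm Block and Sectional Mixing overlap.
Full Overdub starts after Rhythm Block ends — done with Rhythm Block.
Full Overdub starts before Sectional Mixing ends → Sectional Mixing and Full Overdub overlap.
Strings Warm-up starts after Sectional Mixing ends — done with Sectional Mixing.
Strings Warm-up starts before Full Overdub ends → Full Overdub and Strings Warm-up overlap.
Soloist Warm-up starts after Full Overdub ends — done with Full Overdub.
Soloist Warm-up starts after Strings Warm-up ends — done with Strings Warm-up.
Vocals Mixing starts after Soloist Warm-up ends — done with Soloist Warm-up.
Rhythm Run-through starts after Vocals Mixing ends.
Overlapping pairs: Full Overdub & Sectional Mixing, Full Overdub & Strings Warm-up, Rhythm Block & Sectional Mixing — 3 in total.

3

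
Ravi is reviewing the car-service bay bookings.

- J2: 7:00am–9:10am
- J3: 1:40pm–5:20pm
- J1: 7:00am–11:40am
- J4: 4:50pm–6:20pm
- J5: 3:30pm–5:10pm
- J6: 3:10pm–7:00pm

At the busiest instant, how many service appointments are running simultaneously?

4

Sweep the timeline, counting +1 at each start and −1 at each end (ends before starts at a tie):
7:00am start J1 → 1
7:00am start J2 → 2
9:10am end J2 → 1
11:40am end J1 → 0
1:40pm start J3 → 1
3:10pm start J6 → 2
3:30pm start J5 → 3
4:50pm start J4 → 4
5:10pm end J5 → 3
5:20pm end J3 → 2
6:20pm end J4 → 1
7:00pm end J6 → 0
Peak is 4, at 4:50pm (J3, J4, J5, J6).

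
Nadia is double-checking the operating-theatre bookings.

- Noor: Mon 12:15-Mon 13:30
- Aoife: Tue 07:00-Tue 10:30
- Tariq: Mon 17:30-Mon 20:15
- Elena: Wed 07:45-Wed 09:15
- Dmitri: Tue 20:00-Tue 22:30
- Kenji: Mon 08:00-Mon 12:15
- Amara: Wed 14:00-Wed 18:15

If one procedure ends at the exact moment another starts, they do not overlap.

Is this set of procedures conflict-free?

Sorted by start: Kenji, Noor, Tariq, Aoife, Dmitri, Elena, Amara.
Noor starts exactly when Kenji ends (back-to-back, no overlap), so nothing later overlaps Kenji either.
Tariq starts after Noor ends, so nothing later overlaps Noor either.
Aoife starts after Tariq ends, so nothing later overlaps Tariq either.
Dmitri starts after Aoife ends, so nothing later overlaps Aoife either.
Elena starts after Dmitri ends, so nothing later overlaps Dmitri either.
Amara starts after Elena ends.
Every pair is clear; the schedule has no overlaps.

Yes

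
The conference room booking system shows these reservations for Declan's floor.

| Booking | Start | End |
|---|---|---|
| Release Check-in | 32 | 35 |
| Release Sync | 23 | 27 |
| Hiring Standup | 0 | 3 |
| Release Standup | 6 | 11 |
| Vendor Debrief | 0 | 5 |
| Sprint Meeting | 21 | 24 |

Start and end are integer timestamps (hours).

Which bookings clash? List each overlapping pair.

Sorted by start: Vendor Debrief, Hiring Standup, Release Standup, Sprint Meeting, Release Sync, Release Check-in.
Hiring Standup starts before Vendor Debrief ends → Vendor Debrief and Hiring Standup overlap.
Release Standup starts after Vendor Debrief ends — done with Vendor Debrief.
Release Standup starts after Hiring Standup ends — done with Hiring Standup.
Sprint Meeting starts after Release Standup ends — done with Release Standup.
Release Sync starts before Sprint Meeting ends → Sprint Meeting and Release Sync overlap.
Release Check-in starts after Sprint Meeting ends.
Release Check-in starts after Release Sync ends.

Hiring Standup & Vendor Debrief, Release Sync & Sprint Meeting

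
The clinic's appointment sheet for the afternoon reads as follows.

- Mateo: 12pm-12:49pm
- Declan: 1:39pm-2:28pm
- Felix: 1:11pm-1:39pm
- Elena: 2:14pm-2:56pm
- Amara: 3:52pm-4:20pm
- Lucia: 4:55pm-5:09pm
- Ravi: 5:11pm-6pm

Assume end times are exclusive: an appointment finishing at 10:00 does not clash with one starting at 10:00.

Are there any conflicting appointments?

Check each pair: they overlap iff neither finishes before the other starts.
Sorted by start: Mateo, Felix, Declan, Elena, Amara, Lucia, Ravi.
Felix starts after Mateo ends, so nothing later overlaps Mateo either.
Declan starts exactly when Felix ends (back-to-back, no overlap), so nothing later overlaps Felix either.
Elena starts before Declan ends → Declan and Elena overlap.
That's a conflict, so the schedule is not conflict-free.

Yes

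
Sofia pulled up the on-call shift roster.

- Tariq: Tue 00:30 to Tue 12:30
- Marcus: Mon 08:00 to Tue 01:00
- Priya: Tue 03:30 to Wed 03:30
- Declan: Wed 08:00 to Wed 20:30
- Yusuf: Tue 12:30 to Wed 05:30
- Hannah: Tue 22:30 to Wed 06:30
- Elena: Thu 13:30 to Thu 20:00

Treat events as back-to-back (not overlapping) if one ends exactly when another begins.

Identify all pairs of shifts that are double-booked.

Sorted by start: Marcus, Tariq, Priya, Yusuf, Hannah, Declan, Elena.
Tariq starts before Marcus ends → Marcus and Tariq overlap.
Priya starts after Marcus ends, so Marcus has no further overlaps.
Priya starts before Tariq ends → Tariq and Priya overlap.
Yusuf starts exactly when Tariq ends (back-to-back, no overlap), so Tariq has no further overlaps.
Yusuf starts before Priya ends → Priya and Yusuf overlap.
Hannah starts before Priya ends → Priya and Hannah overlap.
Declan starts after Priya ends, so Priya has no further overlaps.
Hannah starts before Yusuf ends → Yusuf and Hannah overlap.
Declan starts after Yusuf ends, so Yusuf has no further overlaps.
Declan starts after Hannah ends, so Hannah has no further overlaps.
Elena starts after Declan ends.

Hannah & Priya, Hannah & Yusuf, Marcus & Tariq, Priya & Tariq, Priya & Yusuf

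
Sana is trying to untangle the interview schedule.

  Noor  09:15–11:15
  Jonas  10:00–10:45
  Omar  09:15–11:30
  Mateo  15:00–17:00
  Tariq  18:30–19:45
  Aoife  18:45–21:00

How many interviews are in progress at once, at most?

Sort all start/end points and keep a running count:
09:15 start Noor → 1
09:15 start Omar → 2
10:00 start Jonas → 3
10:45 end Jonas → 2
11:15 end Noor → 1
11:30 end Omar → 0
15:00 start Mateo → 1
17:00 end Mateo → 0
18:30 start Tariq → 1
18:45 start Aoife → 2
19:45 end Tariq → 1
21:00 end Aoife → 0
Peak is 3, at 10:00 (Jonas, Noor, Omar).

3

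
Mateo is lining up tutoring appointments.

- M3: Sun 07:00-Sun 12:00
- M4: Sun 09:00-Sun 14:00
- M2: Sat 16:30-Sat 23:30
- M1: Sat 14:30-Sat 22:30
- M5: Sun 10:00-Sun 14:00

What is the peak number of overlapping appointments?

3

Sort all start/end points and keep a running count:
Sat 14:30 start M1 → 1
Sat 16:30 start M2 → 2
Sat 22:30 end M1 → 1
Sat 23:30 end M2 → 0
Sun 07:00 start M3 → 1
Sun 09:00 start M4 → 2
Sun 10:00 start M5 → 3
Sun 12:00 end M3 → 2
Sun 14:00 end M4 → 1
Sun 14:00 end M5 → 0
Peak is 3, at Sun 10:00 (M3, M4, M5).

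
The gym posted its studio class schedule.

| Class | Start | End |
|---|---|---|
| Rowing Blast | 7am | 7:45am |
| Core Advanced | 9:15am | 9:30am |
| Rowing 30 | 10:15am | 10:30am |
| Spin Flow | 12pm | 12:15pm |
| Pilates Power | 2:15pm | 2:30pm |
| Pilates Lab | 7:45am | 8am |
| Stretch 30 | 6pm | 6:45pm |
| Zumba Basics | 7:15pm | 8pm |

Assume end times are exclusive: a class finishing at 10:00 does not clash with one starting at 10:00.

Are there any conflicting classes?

Check each pair: they overlap iff neither finishes before the other starts.
Sorted by start: Rowing Blast, Pilates Lab, Core Advanced, Rowing 30, Spin Flow, Pilates Power, Stretch 30, Zumba Basics.
Pilates Lab starts exactly when Rowing Blast ends (back-to-back, no overlap), so Rowing Blast has no further overlaps.
Core Advanced starts after Pilates Lab ends, so Pilates Lab has no further overlaps.
Rowing 30 starts after Core Advanced ends, so Core Advanced has no further overlaps.
Spin Flow starts after Rowing 30 ends, so Rowing 30 has no further overlaps.
Pilates Power starts after Spin Flow ends, so Spin Flow has no further overlaps.
Stretch 30 starts after Pilates Power ends, so Pilates Power has no further overlaps.
Zumba Basics starts after Stretch 30 ends.
Every pair is clear; the schedule has no overlaps.

No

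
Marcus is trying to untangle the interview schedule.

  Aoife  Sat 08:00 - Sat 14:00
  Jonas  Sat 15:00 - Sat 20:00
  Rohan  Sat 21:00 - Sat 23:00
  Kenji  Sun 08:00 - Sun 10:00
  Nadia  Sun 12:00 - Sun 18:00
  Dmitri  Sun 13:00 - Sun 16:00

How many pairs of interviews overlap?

Two intervals overlap when each starts before the other ends.
Sorted by start: Aoife, Jonas, Rohan, Kenji, Nadia, Dmitri.
Jonas starts after Aoife ends; Aoife is clear from here.
Rohan starts after Jonas ends; Jonas is clear from here.
Kenji starts after Rohan ends; Rohan is clear from here.
Nadia starts after Kenji ends; Kenji is clear from here.
Dmitri starts before Nadia ends → Nadia and Dmitri overlap.
Overlapping pairs: Dmitri & Nadia — 1 in total.

1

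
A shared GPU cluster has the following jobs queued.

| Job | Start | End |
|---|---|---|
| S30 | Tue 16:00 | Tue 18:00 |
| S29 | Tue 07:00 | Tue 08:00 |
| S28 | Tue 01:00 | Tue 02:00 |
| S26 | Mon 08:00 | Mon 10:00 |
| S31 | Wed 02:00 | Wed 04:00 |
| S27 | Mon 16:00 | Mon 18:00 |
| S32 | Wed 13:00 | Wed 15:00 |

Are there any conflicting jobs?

No

Two intervals overlap when each starts before the other ends.
Sorted by start: S26, S27, S28, S29, S30, S31, S32.
S27 starts after S26 ends, so nothing later overlaps S26 either.
S28 starts after S27 ends, so nothing later overlaps S27 either.
S29 starts after S28 ends, so nothing later overlaps S28 either.
S30 starts after S29 ends, so nothing later overlaps S29 either.
S31 starts after S30 ends, so nothing later overlaps S30 either.
S32 starts after S31 ends.
Every pair is clear; the schedule has no overlaps.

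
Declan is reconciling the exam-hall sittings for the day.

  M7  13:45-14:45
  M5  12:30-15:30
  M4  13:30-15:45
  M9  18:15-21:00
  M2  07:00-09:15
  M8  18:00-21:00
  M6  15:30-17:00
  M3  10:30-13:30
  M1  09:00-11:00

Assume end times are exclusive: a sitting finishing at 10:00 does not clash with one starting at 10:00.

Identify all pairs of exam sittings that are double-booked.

Two intervals overlap when each starts before the other ends.
Sorted by start: M2, M1, M3, M5, M4, M7, M6, M8, M9.
M1 starts before M2 ends → M2 and M1 overlap.
M3 starts after M2 ends; M2 is clear from here.
M3 starts before M1 ends → M1 and M3 overlap.
M5 starts after M1 ends; M1 is clear from here.
M5 starts before M3 ends → M3 and M5 overlap.
M4 starts exactly when M3 ends (back-to-back, no overlap); M3 is clear from here.
M4 starts before M5 ends → M5 and M4 overlap.
M7 starts before M5 ends → M5 and M7 overlap.
M6 starts exactly when M5 ends (back-to-back, no overlap); M5 is clear from here.
M7 starts before M4 ends → M4 and M7 overlap.
M6 starts before M4 ends → M4 and M6 overlap.
M8 starts after M4 ends; M4 is clear from here.
M6 starts after M7 ends; M7 is clear from here.
M8 starts after M6 ends; M6 is clear from here.
M9 starts before M8 ends → M8 and M9 overlap.

M1 & M2, M1 & M3, M3 & M5, M4 & M5, M4 & M6, M4 & M7, M5 & M7, M8 & M9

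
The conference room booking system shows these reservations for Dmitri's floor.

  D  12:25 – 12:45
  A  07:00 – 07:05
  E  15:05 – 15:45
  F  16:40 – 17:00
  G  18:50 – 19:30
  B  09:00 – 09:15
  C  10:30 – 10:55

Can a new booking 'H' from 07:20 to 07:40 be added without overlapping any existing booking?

Yes — the slot is free

A: ends 07:05 at or before H starts 07:20 → clear.
B: starts 09:00 at or after H ends 07:40 → clear.
C: starts 10:30 at or after H ends 07:40 → clear.
D: starts 12:25 at or after H ends 07:40 → clear.
E: starts 15:05 at or after H ends 07:40 → clear.
F: starts 16:40 at or after H ends 07:40 → clear.
G: starts 18:50 at or after H ends 07:40 → clear.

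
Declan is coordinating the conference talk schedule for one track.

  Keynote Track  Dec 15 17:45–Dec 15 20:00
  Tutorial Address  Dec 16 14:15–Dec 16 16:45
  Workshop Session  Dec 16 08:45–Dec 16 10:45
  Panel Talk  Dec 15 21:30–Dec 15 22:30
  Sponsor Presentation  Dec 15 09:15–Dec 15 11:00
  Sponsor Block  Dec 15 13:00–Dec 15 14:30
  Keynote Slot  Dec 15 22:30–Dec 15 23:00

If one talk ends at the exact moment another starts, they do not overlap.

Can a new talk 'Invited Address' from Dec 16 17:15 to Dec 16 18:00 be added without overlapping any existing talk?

Sponsor Presentation: ends Dec 15 11:00 at or before Invited Address starts Dec 16 17:15 → clear.
Sponsor Block: ends Dec 15 14:30 at or before Invited Address starts Dec 16 17:15 → clear.
Keynote Track: ends Dec 15 20:00 at or before Invited Address starts Dec 16 17:15 → clear.
Panel Talk: ends Dec 15 22:30 at or before Invited Address starts Dec 16 17:15 → clear.
Keynote Slot: ends Dec 15 23:00 at or before Invited Address starts Dec 16 17:15 → clear.
Workshop Session: ends Dec 16 10:45 at or before Invited Address starts Dec 16 17:15 → clear.
Tutorial Address: ends Dec 16 16:45 at or before Invited Address starts Dec 16 17:15 → clear.

Yes — the slot is free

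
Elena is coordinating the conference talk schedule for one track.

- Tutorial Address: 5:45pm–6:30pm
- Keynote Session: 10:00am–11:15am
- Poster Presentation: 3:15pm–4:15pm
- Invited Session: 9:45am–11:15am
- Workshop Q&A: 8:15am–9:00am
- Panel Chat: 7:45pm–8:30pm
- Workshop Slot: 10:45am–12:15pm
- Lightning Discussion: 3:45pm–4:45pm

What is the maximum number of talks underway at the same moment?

3

Walk through starts and ends in time order (an end at T is processed before a start at T):
8:15am start Workshop Q&A → 1
9:00am end Workshop Q&A → 0
9:45am start Invited Session → 1
10:00am start Keynote Session → 2
10:45am start Workshop Slot → 3
11:15am end Invited Session → 2
11:15am end Keynote Session → 1
12:15pm end Workshop Slot → 0
3:15pm start Poster Presentation → 1
3:45pm start Lightning Discussion → 2
4:15pm end Poster Presentation → 1
4:45pm end Lightning Discussion → 0
5:45pm start Tutorial Address → 1
6:30pm end Tutorial Address → 0
7:45pm start Panel Chat → 1
8:30pm end Panel Chat → 0
Peak is 3, at 10:45am (Invited Session, Keynote Session, Workshop Slot).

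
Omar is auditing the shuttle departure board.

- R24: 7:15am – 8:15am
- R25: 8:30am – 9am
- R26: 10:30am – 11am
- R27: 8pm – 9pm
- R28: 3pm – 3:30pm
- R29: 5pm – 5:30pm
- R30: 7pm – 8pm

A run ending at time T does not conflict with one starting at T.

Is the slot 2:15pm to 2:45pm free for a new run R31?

Yes — the slot is free

R24: ends 8:15am at or before R31 starts 2:15pm → clear.
R25: ends 9am at or before R31 starts 2:15pm → clear.
R26: ends 11am at or before R31 starts 2:15pm → clear.
R28: starts 3pm at or after R31 ends 2:45pm → clear.
R29: starts 5pm at or after R31 ends 2:45pm → clear.
R30: starts 7pm at or after R31 ends 2:45pm → clear.
R27: starts 8pm at or after R31 ends 2:45pm → clear.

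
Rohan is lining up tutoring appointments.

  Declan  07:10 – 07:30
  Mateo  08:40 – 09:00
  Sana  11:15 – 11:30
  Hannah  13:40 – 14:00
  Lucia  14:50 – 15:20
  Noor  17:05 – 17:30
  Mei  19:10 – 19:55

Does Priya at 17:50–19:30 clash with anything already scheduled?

Declan: ends 07:30 at or before Priya starts 17:50 → clear.
Mateo: ends 09:00 at or before Priya starts 17:50 → clear.
Sana: ends 11:30 at or before Priya starts 17:50 → clear.
Hannah: ends 14:00 at or before Priya starts 17:50 → clear.
Lucia: ends 15:20 at or before Priya starts 17:50 → clear.
Noor: ends 17:30 at or before Priya starts 17:50 → clear.
Mei: starts 19:10 before Priya ends 19:30, and ends 19:55 after Priya starts 17:50 → overlap.
Priya overlaps Mei.

Yes — it overlaps Mei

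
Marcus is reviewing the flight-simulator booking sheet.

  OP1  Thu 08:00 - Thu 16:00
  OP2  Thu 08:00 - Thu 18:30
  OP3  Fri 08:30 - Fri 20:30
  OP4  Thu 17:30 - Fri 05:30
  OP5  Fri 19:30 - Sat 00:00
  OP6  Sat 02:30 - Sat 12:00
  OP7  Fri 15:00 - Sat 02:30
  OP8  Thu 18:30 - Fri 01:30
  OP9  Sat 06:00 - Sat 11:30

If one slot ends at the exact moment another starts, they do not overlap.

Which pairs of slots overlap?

OP1 & OP2, OP2 & OP4, OP3 & OP5, OP3 & OP7, OP4 & OP8, OP5 & OP7, OP6 & OP9

Sorted by start: OP1, OP2, OP4, OP8, OP3, OP7, OP5, OP6, OP9.
OP2 starts before OP1 ends → OP1 and OP2 overlap.
OP4 starts after OP1 ends — done with OP1.
OP4 starts before OP2 ends → OP2 and OP4 overlap.
OP8 starts exactly when OP2 ends (back-to-back, no overlap) — done with OP2.
OP8 starts before OP4 ends → OP4 and OP8 overlap.
OP3 starts after OP4 ends — done with OP4.
OP3 starts after OP8 ends — done with OP8.
OP7 starts before OP3 ends → OP3 and OP7 overlap.
OP5 starts before OP3 ends → OP3 and OP5 overlap.
OP6 starts after OP3 ends — done with OP3.
OP5 starts before OP7 ends → OP7 and OP5 overlap.
OP6 starts exactly when OP7 ends (back-to-back, no overlap) — done with OP7.
OP6 starts after OP5 ends — done with OP5.
OP9 starts before OP6 ends → OP6 and OP9 overlap.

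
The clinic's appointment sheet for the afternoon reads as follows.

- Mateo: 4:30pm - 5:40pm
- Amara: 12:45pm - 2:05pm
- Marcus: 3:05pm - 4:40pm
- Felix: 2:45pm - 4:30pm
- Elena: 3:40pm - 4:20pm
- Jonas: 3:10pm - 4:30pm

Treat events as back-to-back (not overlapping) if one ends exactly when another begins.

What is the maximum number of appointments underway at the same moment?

Sort all start/end points and keep a running count:
12:45pm start Amara → 1
2:05pm end Amara → 0
2:45pm start Felix → 1
3:05pm start Marcus → 2
3:10pm start Jonas → 3
3:40pm start Elena → 4
4:20pm end Elena → 3
4:30pm end Felix → 2
4:30pm end Jonas → 1
4:30pm start Mateo → 2
4:40pm end Marcus → 1
5:40pm end Mateo → 0
Peak is 4, at 3:40pm (Elena, Felix, Jonas, Marcus).

4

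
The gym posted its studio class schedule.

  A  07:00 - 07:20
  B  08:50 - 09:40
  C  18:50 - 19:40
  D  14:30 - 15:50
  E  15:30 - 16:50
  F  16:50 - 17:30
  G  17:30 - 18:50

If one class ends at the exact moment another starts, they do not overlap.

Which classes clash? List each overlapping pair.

D & E

Sorted by start: A, B, D, E, F, G, C.
B starts after A ends, so A has no further overlaps.
D starts after B ends, so B has no further overlaps.
E starts before D ends → D and E overlap.
F starts after D ends, so D has no further overlaps.
F starts exactly when E ends (back-to-back, no overlap), so E has no further overlaps.
G starts exactly when F ends (back-to-back, no overlap), so F has no further overlaps.
C starts exactly when G ends (back-to-back, no overlap).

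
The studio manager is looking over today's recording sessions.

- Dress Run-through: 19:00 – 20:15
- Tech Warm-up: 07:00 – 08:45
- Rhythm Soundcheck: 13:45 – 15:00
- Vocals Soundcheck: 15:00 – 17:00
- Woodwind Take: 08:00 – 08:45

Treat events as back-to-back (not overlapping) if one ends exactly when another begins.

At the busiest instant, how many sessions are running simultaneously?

Walk through starts and ends in time order (an end at T is processed before a start at T):
07:00 start Tech Warm-up → 1
08:00 start Woodwind Take → 2
08:45 end Tech Warm-up → 1
08:45 end Woodwind Take → 0
13:45 start Rhythm Soundcheck → 1
15:00 end Rhythm Soundcheck → 0
15:00 start Vocals Soundcheck → 1
17:00 end Vocals Soundcheck → 0
19:00 start Dress Run-through → 1
20:15 end Dress Run-through → 0
Peak is 2, at 08:00 (Tech Warm-up, Woodwind Take).

2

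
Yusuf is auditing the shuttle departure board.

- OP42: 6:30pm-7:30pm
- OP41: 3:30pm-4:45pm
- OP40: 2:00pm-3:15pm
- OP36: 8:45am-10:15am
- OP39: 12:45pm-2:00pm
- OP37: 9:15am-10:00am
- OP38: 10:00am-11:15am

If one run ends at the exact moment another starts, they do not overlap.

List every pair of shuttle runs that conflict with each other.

Sorted by start: OP36, OP37, OP38, OP39, OP40, OP41, OP42.
OP37 starts before OP36 ends → OP36 and OP37 overlap.
OP38 starts before OP36 ends → OP36 and OP38 overlap.
OP39 starts after OP36 ends, so OP36 has no further overlaps.
OP38 starts exactly when OP37 ends (back-to-back, no overlap), so OP37 has no further overlaps.
OP39 starts after OP38 ends, so OP38 has no further overlaps.
OP40 starts exactly when OP39 ends (back-to-back, no overlap), so OP39 has no further overlaps.
OP41 starts after OP40 ends, so OP40 has no further overlaps.
OP42 starts after OP41 ends.

OP36 & OP37, OP36 & OP38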